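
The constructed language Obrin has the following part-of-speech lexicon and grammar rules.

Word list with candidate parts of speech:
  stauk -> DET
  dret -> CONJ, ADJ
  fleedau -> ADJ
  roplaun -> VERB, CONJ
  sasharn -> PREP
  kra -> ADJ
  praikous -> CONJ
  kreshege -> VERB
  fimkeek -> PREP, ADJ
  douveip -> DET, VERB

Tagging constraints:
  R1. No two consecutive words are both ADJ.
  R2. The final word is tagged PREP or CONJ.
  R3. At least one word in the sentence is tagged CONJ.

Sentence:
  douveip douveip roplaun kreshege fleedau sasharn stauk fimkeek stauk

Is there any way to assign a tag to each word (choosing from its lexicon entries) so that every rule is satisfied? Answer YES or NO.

NO

Candidates per position — 1:douveip {DET,VERB}; 2:douveip {DET,VERB}; 3:roplaun {VERB,CONJ}; 4:kreshege {VERB}; 5:fleedau {ADJ}; 6:sasharn {PREP}; 7:stauk {DET}; 8:fimkeek {PREP,ADJ}; 9:stauk {DET}.
Rule 2 cannot be satisfied by any choice of tags from the lexicon.
So there is no consistent tagging.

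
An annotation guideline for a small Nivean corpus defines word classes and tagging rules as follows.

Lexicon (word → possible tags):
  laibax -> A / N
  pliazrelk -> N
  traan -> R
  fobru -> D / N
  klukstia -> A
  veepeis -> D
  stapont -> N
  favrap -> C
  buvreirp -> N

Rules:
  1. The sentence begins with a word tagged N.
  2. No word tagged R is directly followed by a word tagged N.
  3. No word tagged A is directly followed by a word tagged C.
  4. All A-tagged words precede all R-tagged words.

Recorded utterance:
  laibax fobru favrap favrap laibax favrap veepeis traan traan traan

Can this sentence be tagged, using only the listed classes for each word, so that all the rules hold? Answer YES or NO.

YES

Candidates per position — 1:laibax {A,N}; 2:fobru {D,N}; 3:favrap {C}; 4:favrap {C}; 5:laibax {A,N}; 6:favrap {C}; 7:veepeis {D}; 8:traan {R}; 9:traan {R}; 10:traan {R}.
One satisfying assignment: N N C C N C D R R R.
Check: rule 1 ok; rule 2 ok; rule 3 ok; rule 4 ok.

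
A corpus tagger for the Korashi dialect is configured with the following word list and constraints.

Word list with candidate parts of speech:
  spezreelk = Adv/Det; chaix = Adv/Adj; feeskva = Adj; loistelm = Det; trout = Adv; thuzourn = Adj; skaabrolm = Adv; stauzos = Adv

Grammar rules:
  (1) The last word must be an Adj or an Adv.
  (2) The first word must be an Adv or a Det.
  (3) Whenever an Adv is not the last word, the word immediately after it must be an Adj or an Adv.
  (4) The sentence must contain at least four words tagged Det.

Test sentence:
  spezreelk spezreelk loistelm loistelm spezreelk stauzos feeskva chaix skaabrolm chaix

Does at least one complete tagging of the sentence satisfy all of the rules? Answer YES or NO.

YES

Candidates per position — 1:spezreelk {Adv,Det}; 2:spezreelk {Adv,Det}; 3:loistelm {Det}; 4:loistelm {Det}; 5:spezreelk {Adv,Det}; 6:stauzos {Adv}; 7:feeskva {Adj}; 8:chaix {Adv,Adj}; 9:skaabrolm {Adv}; 10:chaix {Adv,Adj}.
One satisfying assignment: Det Det Det Det Det Adv Adj Adv Adv Adv.
Check: rule 1 ✓; rule 2 ✓; rule 3 ✓; rule 4 ✓.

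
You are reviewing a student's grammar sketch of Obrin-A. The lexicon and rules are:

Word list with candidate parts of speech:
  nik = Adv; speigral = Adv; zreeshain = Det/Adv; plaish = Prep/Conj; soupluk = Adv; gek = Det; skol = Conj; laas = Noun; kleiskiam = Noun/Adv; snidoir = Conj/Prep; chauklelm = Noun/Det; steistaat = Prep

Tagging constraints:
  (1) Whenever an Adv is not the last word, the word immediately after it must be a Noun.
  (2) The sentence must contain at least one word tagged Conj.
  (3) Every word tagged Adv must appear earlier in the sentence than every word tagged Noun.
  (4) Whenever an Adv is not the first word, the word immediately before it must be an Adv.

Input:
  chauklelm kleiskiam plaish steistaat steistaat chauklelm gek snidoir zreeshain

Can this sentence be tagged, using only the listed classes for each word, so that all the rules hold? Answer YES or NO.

YES

Candidates per position — 1:chauklelm {Noun,Det}; 2:kleiskiam {Noun,Adv}; 3:plaish {Prep,Conj}; 4:steistaat {Prep}; 5:steistaat {Prep}; 6:chauklelm {Noun,Det}; 7:gek {Det}; 8:snidoir {Conj,Prep}; 9:zreeshain {Det,Adv}.
One satisfying assignment: Noun Noun Conj Prep Prep Noun Det Prep Det.
Check: rule 1 satisfied; rule 2 satisfied; rule 3 satisfied; rule 4 satisfied.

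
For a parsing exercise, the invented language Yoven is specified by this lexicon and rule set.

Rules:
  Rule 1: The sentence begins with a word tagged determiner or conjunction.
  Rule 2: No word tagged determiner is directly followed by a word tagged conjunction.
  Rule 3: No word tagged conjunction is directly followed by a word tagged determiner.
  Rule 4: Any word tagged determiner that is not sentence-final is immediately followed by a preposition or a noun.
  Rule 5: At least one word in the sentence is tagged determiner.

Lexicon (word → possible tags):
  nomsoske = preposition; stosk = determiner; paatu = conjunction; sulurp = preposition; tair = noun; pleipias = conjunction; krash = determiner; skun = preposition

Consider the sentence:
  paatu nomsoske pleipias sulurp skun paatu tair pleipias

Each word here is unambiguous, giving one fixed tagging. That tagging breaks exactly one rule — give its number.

5

Fixed tagging: conjunction preposition conjunction preposition preposition conjunction noun conjunction.
Applying the rules: R1 pass, R2 pass, R3 pass, R4 pass, R5 fail.
Only rule 5 fails.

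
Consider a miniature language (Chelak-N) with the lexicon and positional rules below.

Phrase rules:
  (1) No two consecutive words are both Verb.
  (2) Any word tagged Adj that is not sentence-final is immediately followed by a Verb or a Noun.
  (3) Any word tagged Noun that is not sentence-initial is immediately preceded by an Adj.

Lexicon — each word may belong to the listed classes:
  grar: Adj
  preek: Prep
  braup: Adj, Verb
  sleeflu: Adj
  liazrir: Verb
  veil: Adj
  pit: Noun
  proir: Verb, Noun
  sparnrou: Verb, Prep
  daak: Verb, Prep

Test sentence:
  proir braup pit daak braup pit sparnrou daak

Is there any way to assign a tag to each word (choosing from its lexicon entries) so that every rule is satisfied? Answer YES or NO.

YES

Candidates per position — 1:proir {Verb,Noun}; 2:braup {Adj,Verb}; 3:pit {Noun}; 4:daak {Verb,Prep}; 5:braup {Adj,Verb}; 6:pit {Noun}; 7:sparnrou {Verb,Prep}; 8:daak {Verb,Prep}.
One satisfying assignment: Noun Adj Noun Verb Adj Noun Prep Verb.
Rule-by-rule: rule 1 holds; rule 2 holds; rule 3 holds.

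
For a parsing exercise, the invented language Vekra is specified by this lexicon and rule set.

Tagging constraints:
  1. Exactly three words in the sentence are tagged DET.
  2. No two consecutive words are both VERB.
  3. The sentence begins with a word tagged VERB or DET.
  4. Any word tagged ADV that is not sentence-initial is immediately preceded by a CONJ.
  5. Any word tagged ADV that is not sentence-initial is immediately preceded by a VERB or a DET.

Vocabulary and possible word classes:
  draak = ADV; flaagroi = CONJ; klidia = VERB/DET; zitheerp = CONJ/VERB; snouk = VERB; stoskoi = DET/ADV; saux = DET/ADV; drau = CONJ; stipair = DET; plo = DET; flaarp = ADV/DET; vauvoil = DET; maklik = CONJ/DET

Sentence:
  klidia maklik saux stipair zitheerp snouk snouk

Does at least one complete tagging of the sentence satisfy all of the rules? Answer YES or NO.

Candidates per position — 1:klidia {VERB,DET}; 2:maklik {CONJ,DET}; 3:saux {DET,ADV}; 4:stipair {DET}; 5:zitheerp {CONJ,VERB}; 6:snouk {VERB}; 7:snouk {VERB}.
Rule 2 cannot be satisfied by any choice of tags from the lexicon.
So there is no consistent tagging.

NO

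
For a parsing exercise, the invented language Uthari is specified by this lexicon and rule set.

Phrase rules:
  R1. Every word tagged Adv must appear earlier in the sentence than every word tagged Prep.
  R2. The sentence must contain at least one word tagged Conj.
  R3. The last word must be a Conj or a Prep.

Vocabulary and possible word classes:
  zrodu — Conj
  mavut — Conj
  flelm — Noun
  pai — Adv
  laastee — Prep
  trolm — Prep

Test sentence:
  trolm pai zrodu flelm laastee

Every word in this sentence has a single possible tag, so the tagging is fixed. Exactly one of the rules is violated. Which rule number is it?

1

Fixed tagging: Prep Adv Conj Noun Prep.
Checking each rule: R1 fail, R2 pass, R3 pass.
Only rule 1 fails.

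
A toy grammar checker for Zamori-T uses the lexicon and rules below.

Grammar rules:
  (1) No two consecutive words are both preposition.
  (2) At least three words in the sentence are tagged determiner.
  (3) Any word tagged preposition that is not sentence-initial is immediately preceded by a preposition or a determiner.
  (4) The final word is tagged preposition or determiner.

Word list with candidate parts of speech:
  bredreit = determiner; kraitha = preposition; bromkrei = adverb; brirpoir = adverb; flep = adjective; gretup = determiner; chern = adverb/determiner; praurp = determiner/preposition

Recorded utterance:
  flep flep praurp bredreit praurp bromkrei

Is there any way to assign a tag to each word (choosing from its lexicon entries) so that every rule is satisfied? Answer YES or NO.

Candidates per position — 1:flep {adjective}; 2:flep {adjective}; 3:praurp {determiner,preposition}; 4:bredreit {determiner}; 5:praurp {determiner,preposition}; 6:bromkrei {adverb}.
Rule 4 cannot be satisfied by any choice of tags from the lexicon.
So there is no consistent tagging.

NO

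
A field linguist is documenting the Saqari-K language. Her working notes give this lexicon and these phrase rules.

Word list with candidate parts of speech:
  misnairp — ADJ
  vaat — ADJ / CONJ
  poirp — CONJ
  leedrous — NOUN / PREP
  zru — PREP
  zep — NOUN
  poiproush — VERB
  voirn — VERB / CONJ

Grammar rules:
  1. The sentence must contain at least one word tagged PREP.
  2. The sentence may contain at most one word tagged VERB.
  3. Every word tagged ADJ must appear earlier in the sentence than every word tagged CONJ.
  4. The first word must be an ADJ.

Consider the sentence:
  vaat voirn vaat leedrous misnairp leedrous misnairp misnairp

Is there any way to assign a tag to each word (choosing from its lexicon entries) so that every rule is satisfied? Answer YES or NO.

YES

Candidates per position — 1:vaat {ADJ,CONJ}; 2:voirn {VERB,CONJ}; 3:vaat {ADJ,CONJ}; 4:leedrous {NOUN,PREP}; 5:misnairp {ADJ}; 6:leedrous {NOUN,PREP}; 7:misnairp {ADJ}; 8:misnairp {ADJ}.
One satisfying assignment: ADJ VERB ADJ PREP ADJ NOUN ADJ ADJ.
Check: rule 1 ok; rule 2 ok; rule 3 ok; rule 4 ok.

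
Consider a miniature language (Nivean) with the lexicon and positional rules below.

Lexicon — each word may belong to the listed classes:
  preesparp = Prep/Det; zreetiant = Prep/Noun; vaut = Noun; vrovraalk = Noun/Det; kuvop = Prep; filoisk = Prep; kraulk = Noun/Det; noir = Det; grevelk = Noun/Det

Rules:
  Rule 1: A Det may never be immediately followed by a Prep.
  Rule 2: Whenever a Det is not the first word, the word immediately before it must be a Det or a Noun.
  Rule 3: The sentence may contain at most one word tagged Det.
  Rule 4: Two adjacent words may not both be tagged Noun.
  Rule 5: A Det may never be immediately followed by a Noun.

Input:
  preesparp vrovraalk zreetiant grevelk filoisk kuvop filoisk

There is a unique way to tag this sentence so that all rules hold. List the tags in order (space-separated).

Prep Noun Prep Noun Prep Prep Prep

Candidates per position — 1:preesparp {Prep,Det}; 2:vrovraalk {Noun,Det}; 3:zreetiant {Prep,Noun}; 4:grevelk {Noun,Det}; 5:filoisk {Prep}; 6:kuvop {Prep}; 7:filoisk {Prep}.
Position 4: Det is ruled out by rule 1; that leaves Noun.
Position 3: Noun is ruled out by rule 4; that leaves Prep.
Position 2: Det is ruled out by rule 1; that leaves Noun.
Position 1: Det is ruled out by rule 5; that leaves Prep.
So the tagging must be: Prep Noun Prep Noun Prep Prep Prep.
Check: rule 1 satisfied; rule 2 satisfied; rule 3 satisfied; rule 4 satisfied; rule 5 satisfied.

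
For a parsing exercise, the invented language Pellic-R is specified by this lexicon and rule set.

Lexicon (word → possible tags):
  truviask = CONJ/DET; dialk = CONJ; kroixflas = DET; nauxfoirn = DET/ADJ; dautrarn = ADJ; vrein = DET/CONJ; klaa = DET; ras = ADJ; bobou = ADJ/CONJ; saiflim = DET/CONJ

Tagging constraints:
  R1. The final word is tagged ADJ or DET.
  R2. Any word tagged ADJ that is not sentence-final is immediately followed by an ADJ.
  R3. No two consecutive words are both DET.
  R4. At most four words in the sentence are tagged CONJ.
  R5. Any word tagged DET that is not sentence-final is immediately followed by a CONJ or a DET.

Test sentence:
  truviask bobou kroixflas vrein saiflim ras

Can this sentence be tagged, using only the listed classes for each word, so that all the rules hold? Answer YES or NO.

YES

Candidates per position — 1:truviask {CONJ,DET}; 2:bobou {ADJ,CONJ}; 3:kroixflas {DET}; 4:vrein {DET,CONJ}; 5:saiflim {DET,CONJ}; 6:ras {ADJ}.
One satisfying assignment: CONJ CONJ DET CONJ CONJ ADJ.
Check: rule 1 holds; rule 2 holds; rule 3 holds; rule 4 holds; rule 5 holds.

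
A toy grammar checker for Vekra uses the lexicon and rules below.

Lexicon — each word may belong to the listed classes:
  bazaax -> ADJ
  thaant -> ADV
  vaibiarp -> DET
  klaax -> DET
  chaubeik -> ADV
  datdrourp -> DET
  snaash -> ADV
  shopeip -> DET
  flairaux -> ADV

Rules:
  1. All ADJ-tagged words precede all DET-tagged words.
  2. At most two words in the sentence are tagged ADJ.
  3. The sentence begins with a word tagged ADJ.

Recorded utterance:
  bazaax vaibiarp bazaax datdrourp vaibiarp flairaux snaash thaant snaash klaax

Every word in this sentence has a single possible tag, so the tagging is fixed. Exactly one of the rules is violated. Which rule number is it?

1

Fixed tagging: ADJ DET ADJ DET DET ADV ADV ADV ADV DET.
Applying the rules: R1 fail, R2 pass, R3 pass.
Only rule 1 fails.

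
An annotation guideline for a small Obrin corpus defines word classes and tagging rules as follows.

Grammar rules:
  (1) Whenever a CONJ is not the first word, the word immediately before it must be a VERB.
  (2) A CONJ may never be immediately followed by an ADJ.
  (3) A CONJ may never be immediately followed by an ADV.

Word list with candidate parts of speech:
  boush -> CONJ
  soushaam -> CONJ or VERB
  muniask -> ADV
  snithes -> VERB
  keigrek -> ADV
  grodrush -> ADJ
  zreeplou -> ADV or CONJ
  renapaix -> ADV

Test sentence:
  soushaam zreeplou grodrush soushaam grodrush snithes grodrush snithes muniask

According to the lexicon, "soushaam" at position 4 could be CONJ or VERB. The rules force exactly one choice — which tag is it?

Candidates per position — 1:soushaam {CONJ,VERB}; 2:zreeplou {ADV,CONJ}; 3:grodrush {ADJ}; 4:soushaam {CONJ,VERB}; 5:grodrush {ADJ}; 6:snithes {VERB}; 7:grodrush {ADJ}; 8:snithes {VERB}; 9:muniask {ADV}.
If word 2 were CONJ, no tagging could satisfy rule 2; so word 2 is ADV.
If word 4 were CONJ, no tagging could satisfy rule 1; so word 4 is VERB.
If word 1 were CONJ, no tagging could satisfy rule 3; so word 1 is VERB.
The only consistent sequence is: VERB ADV ADJ VERB ADJ VERB ADJ VERB ADV.
Check: rule 1 ok; rule 2 ok; rule 3 ok.

VERB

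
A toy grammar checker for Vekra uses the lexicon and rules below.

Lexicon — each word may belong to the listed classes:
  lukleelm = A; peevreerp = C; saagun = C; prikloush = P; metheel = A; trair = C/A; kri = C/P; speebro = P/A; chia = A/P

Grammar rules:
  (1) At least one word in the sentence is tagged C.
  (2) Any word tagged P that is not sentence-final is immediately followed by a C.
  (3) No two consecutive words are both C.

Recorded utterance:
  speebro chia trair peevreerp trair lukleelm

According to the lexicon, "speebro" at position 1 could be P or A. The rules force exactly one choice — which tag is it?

A

Candidates per position — 1:speebro {P,A}; 2:chia {A,P}; 3:trair {C,A}; 4:peevreerp {C}; 5:trair {C,A}; 6:lukleelm {A}.
Position 1: P is ruled out by rule 2; that leaves A.
Position 3: C is ruled out by rule 3; that leaves A.
Position 5: C is ruled out by rule 3; that leaves A.
Position 2: P is ruled out by rule 2; that leaves A.
So the tagging must be: A A A C A A.
Check: rule 1 ok; rule 2 ok; rule 3 ok.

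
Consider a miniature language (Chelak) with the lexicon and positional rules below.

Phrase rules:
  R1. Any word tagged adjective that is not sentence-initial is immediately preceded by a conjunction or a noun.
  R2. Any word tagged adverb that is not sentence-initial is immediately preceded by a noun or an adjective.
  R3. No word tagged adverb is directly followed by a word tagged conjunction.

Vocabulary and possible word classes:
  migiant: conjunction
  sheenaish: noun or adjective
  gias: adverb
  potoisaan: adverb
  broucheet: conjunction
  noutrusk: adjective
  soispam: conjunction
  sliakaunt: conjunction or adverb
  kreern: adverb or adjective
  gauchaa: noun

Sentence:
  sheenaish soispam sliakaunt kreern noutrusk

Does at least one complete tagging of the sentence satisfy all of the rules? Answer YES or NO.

Candidates per position — 1:sheenaish {noun,adjective}; 2:soispam {conjunction}; 3:sliakaunt {conjunction,adverb}; 4:kreern {adverb,adjective}; 5:noutrusk {adjective}.
Rule 1 cannot be satisfied by any choice of tags from the lexicon.
So there is no consistent tagging.

NO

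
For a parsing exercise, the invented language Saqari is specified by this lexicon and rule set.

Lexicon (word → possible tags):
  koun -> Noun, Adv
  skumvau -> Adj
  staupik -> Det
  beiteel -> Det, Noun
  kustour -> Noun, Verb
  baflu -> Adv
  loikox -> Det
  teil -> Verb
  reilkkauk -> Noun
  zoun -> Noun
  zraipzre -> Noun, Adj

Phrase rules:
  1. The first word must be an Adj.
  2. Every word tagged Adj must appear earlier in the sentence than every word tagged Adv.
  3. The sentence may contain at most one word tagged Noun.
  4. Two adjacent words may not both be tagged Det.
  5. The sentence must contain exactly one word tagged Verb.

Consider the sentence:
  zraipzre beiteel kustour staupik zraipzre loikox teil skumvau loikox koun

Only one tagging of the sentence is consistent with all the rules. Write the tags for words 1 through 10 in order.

Candidates per position — 1:zraipzre {Noun,Adj}; 2:beiteel {Det,Noun}; 3:kustour {Noun,Verb}; 4:staupik {Det}; 5:zraipzre {Noun,Adj}; 6:loikox {Det}; 7:teil {Verb}; 8:skumvau {Adj}; 9:loikox {Det}; 10:koun {Noun,Adv}.
Position 1: Noun is ruled out by rule 1; that leaves Adj.
Position 3: Verb is ruled out by rule 5; that leaves Noun.
Position 5: Noun is ruled out by rule 3; that leaves Adj.
Position 10: Noun is ruled out by rule 3; that leaves Adv.
Position 2: Noun is ruled out by rule 3; that leaves Det.
That leaves exactly one tagging: Adj Det Noun Det Adj Det Verb Adj Det Adv.
Check: rule 1 ✓; rule 2 ✓; rule 3 ✓; rule 4 ✓; rule 5 ✓.

Adj Det Noun Det Adj Det Verb Adj Det Adv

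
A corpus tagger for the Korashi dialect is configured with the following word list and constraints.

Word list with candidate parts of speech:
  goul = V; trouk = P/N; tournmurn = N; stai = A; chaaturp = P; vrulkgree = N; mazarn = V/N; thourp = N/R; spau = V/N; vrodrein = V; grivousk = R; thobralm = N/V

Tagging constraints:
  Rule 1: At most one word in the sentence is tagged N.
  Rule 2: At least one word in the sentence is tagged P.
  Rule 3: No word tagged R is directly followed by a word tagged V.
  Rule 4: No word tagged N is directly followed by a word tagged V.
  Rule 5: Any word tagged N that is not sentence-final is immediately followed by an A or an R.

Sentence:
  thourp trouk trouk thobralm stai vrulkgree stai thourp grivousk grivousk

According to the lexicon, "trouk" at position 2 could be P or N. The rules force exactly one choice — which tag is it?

P

Candidates per position — 1:thourp {N,R}; 2:trouk {P,N}; 3:trouk {P,N}; 4:thobralm {N,V}; 5:stai {A}; 6:vrulkgree {N}; 7:stai {A}; 8:thourp {N,R}; 9:grivousk {R}; 10:grivousk {R}.
At position 1, choosing N makes rule 1 impossible to satisfy; hence R.
At position 2, choosing N makes rule 1 impossible to satisfy; hence P.
At position 3, choosing N makes rule 1 impossible to satisfy; hence P.
At position 4, choosing N makes rule 1 impossible to satisfy; hence V.
At position 8, choosing N makes rule 1 impossible to satisfy; hence R.
So the tagging must be: R P P V A N A R R R.
Verifying each rule — rule 1 ✓; rule 2 ✓; rule 3 ✓; rule 4 ✓; rule 5 ✓.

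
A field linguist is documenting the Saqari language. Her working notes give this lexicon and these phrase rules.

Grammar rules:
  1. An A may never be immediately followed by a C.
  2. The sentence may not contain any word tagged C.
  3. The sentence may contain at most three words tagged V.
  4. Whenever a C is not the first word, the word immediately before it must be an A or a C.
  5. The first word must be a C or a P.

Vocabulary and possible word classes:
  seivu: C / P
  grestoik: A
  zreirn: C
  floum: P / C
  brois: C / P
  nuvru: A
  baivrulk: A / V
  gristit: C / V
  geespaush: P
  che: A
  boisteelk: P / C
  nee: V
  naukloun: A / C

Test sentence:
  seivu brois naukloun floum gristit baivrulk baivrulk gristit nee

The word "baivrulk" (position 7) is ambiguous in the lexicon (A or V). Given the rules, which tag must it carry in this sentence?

Candidates per position — 1:seivu {C,P}; 2:brois {C,P}; 3:naukloun {A,C}; 4:floum {P,C}; 5:gristit {C,V}; 6:baivrulk {A,V}; 7:baivrulk {A,V}; 8:gristit {C,V}; 9:nee {V}.
If word 1 were C, no tagging could satisfy rule 2; so word 1 is P.
If word 2 were C, no tagging could satisfy rule 2; so word 2 is P.
If word 3 were C, no tagging could satisfy rule 2; so word 3 is A.
If word 4 were C, no tagging could satisfy rule 1; so word 4 is P.
If word 5 were C, no tagging could satisfy rule 2; so word 5 is V.
If word 8 were C, no tagging could satisfy rule 2; so word 8 is V.
If word 6 were V, no tagging could satisfy rule 3; so word 6 is A.
If word 7 were V, no tagging could satisfy rule 3; so word 7 is A.
That leaves exactly one tagging: P P A P V A A V V.
Checking: rule 1 ok; rule 2 ok; rule 3 ok; rule 4 ok; rule 5 ok.

A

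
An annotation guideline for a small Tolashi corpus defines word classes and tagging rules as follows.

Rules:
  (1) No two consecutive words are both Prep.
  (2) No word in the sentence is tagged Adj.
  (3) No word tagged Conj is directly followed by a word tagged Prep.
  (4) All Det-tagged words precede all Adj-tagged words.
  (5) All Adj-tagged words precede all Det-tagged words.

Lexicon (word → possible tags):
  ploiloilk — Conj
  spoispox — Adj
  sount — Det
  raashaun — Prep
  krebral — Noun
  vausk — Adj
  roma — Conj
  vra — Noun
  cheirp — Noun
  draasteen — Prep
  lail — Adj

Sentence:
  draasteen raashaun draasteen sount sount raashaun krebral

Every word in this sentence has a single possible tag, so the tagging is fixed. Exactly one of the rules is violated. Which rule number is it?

1

Fixed tagging: Prep Prep Prep Det Det Prep Noun.
Applying the rules: R1 ✗, R2 ✓, R3 ✓, R4 ✓, R5 ✓.
Only rule 1 fails.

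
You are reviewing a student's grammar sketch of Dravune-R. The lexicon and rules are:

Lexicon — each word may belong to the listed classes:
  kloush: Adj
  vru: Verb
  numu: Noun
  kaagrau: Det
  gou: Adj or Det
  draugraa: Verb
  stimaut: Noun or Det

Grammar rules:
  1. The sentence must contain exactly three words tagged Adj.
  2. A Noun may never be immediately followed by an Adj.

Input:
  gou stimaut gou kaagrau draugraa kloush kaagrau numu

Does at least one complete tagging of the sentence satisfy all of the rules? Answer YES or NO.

YES

Candidates per position — 1:gou {Adj,Det}; 2:stimaut {Noun,Det}; 3:gou {Adj,Det}; 4:kaagrau {Det}; 5:draugraa {Verb}; 6:kloush {Adj}; 7:kaagrau {Det}; 8:numu {Noun}.
One satisfying assignment: Adj Det Adj Det Verb Adj Det Noun.
Check: rule 1 ✓; rule 2 ✓.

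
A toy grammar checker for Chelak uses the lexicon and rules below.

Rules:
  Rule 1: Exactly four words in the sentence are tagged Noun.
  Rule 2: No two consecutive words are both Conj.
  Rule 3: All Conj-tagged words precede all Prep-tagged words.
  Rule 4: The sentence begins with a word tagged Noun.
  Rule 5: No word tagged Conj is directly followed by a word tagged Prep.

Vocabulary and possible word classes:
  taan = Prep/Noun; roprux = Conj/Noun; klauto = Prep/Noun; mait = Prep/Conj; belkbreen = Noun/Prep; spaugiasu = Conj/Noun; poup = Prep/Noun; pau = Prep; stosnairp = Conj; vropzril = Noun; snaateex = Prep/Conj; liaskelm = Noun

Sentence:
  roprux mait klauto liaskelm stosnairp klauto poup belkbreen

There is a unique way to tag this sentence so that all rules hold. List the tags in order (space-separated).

Noun Conj Noun Noun Conj Noun Prep Prep

Candidates per position — 1:roprux {Conj,Noun}; 2:mait {Prep,Conj}; 3:klauto {Prep,Noun}; 4:liaskelm {Noun}; 5:stosnairp {Conj}; 6:klauto {Prep,Noun}; 7:poup {Prep,Noun}; 8:belkbreen {Noun,Prep}.
At position 1, choosing Conj makes rule 4 impossible to satisfy; hence Noun.
At position 2, choosing Prep makes rule 3 impossible to satisfy; hence Conj.
At position 3, choosing Prep makes rule 3 impossible to satisfy; hence Noun.
At position 6, choosing Prep makes rule 5 impossible to satisfy; hence Noun.
At position 7, choosing Noun makes rule 1 impossible to satisfy; hence Prep.
At position 8, choosing Noun makes rule 1 impossible to satisfy; hence Prep.
The only consistent sequence is: Noun Conj Noun Noun Conj Noun Prep Prep.
Rule-by-rule: rule 1 holds; rule 2 holds; rule 3 holds; rule 4 holds; rule 5 holds.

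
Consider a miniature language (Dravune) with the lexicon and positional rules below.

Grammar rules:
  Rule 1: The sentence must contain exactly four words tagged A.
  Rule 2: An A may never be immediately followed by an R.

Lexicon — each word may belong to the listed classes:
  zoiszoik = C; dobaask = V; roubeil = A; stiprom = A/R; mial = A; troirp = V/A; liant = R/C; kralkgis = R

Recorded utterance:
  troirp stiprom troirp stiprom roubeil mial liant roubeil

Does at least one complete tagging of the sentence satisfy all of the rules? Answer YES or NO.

Candidates per position — 1:troirp {V,A}; 2:stiprom {A,R}; 3:troirp {V,A}; 4:stiprom {A,R}; 5:roubeil {A}; 6:mial {A}; 7:liant {R,C}; 8:roubeil {A}.
One satisfying assignment: V A V R A A C A.
Rule-by-rule: rule 1 satisfied; rule 2 satisfied.

YES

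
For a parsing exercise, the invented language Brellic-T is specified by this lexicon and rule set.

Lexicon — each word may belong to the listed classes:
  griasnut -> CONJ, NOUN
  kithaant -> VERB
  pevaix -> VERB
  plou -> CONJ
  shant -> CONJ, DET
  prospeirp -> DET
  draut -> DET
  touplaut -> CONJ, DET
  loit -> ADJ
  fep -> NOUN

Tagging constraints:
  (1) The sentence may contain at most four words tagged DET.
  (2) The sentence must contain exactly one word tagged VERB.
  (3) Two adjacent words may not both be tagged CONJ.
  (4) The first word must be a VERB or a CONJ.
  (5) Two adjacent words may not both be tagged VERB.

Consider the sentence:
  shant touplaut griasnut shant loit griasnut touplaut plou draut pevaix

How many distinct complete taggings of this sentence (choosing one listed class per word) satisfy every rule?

6

Candidates per position — 1:shant {CONJ,DET}; 2:touplaut {CONJ,DET}; 3:griasnut {CONJ,NOUN}; 4:shant {CONJ,DET}; 5:loit {ADJ}; 6:griasnut {CONJ,NOUN}; 7:touplaut {CONJ,DET}; 8:plou {CONJ}; 9:draut {DET}; 10:pevaix {VERB}.
There are 64 candidate sequences in total.
Checking each against the rules leaves 6 sequences.
Count = 6.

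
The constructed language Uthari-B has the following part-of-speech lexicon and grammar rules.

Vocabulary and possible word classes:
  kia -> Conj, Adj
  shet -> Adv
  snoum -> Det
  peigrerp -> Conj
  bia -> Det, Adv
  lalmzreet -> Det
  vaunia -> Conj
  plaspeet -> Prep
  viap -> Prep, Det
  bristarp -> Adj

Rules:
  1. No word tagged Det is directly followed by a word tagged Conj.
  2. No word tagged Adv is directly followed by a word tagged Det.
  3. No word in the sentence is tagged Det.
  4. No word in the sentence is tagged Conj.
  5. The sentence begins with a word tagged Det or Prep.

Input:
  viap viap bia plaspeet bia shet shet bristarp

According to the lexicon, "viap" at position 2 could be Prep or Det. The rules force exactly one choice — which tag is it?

Candidates per position — 1:viap {Prep,Det}; 2:viap {Prep,Det}; 3:bia {Det,Adv}; 4:plaspeet {Prep}; 5:bia {Det,Adv}; 6:shet {Adv}; 7:shet {Adv}; 8:bristarp {Adj}.
Position 1: Det is ruled out by rule 3; that leaves Prep.
Position 2: Det is ruled out by rule 3; that leaves Prep.
Position 3: Det is ruled out by rule 3; that leaves Adv.
Position 5: Det is ruled out by rule 3; that leaves Adv.
The only consistent sequence is: Prep Prep Adv Prep Adv Adv Adv Adj.
Rule-by-rule: rule 1 ✓; rule 2 ✓; rule 3 ✓; rule 4 ✓; rule 5 ✓.

Prep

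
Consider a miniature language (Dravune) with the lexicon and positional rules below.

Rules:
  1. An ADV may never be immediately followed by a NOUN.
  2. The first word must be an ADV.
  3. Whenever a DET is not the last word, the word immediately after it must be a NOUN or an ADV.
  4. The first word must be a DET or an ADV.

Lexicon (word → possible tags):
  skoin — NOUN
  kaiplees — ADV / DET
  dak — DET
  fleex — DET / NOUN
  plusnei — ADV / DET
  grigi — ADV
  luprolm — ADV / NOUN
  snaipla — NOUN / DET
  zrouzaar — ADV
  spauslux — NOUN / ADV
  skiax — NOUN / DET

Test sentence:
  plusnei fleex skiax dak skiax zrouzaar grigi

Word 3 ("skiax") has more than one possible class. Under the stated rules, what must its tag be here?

NOUN

Candidates per position — 1:plusnei {ADV,DET}; 2:fleex {DET,NOUN}; 3:skiax {NOUN,DET}; 4:dak {DET}; 5:skiax {NOUN,DET}; 6:zrouzaar {ADV}; 7:grigi {ADV}.
If word 1 were DET, no tagging could satisfy rule 2; so word 1 is ADV.
If word 2 were NOUN, no tagging could satisfy rule 1; so word 2 is DET.
If word 3 were DET, no tagging could satisfy rule 3; so word 3 is NOUN.
If word 5 were DET, no tagging could satisfy rule 3; so word 5 is NOUN.
The only consistent sequence is: ADV DET NOUN DET NOUN ADV ADV.
Rule-by-rule: rule 1 ✓; rule 2 ✓; rule 3 ✓; rule 4 ✓.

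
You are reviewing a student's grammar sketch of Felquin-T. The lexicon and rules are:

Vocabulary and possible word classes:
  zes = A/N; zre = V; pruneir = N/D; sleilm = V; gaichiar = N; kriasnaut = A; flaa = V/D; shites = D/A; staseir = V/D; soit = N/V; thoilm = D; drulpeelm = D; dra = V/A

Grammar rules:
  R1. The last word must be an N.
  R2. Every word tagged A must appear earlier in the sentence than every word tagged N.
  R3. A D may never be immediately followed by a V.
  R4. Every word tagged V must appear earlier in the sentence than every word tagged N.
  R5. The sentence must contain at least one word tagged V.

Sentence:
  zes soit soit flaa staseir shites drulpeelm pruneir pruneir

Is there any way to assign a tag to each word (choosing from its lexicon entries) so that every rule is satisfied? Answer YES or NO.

YES

Candidates per position — 1:zes {A,N}; 2:soit {N,V}; 3:soit {N,V}; 4:flaa {V,D}; 5:staseir {V,D}; 6:shites {D,A}; 7:drulpeelm {D}; 8:pruneir {N,D}; 9:pruneir {N,D}.
One satisfying assignment: A V V V D A D N N.
Rule-by-rule: rule 1 ✓; rule 2 ✓; rule 3 ✓; rule 4 ✓; rule 5 ✓.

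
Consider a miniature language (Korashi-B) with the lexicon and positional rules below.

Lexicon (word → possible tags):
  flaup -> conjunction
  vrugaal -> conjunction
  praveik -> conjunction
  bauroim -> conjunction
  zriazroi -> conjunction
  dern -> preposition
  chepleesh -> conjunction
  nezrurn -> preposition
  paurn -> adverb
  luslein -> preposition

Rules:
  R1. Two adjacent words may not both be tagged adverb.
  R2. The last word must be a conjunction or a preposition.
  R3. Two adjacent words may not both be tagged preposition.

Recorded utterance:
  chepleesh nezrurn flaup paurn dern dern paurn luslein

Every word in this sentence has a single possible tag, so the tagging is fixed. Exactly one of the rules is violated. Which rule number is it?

Fixed tagging: conjunction preposition conjunction adverb preposition preposition adverb preposition.
Checking each rule: R1 holds, R2 holds, R3 violated.
Only rule 3 fails.

3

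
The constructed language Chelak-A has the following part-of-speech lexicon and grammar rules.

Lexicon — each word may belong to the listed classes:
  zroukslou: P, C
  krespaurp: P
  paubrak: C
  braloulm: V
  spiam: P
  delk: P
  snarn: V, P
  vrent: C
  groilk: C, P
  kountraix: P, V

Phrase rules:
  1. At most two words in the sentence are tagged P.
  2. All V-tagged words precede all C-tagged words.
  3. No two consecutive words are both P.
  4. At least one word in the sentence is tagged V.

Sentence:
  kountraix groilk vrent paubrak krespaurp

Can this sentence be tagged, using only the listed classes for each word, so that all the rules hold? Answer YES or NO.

Candidates per position — 1:kountraix {P,V}; 2:groilk {C,P}; 3:vrent {C}; 4:paubrak {C}; 5:krespaurp {P}.
One satisfying assignment: V P C C P.
Checking: rule 1 satisfied; rule 2 satisfied; rule 3 satisfied; rule 4 satisfied.

YES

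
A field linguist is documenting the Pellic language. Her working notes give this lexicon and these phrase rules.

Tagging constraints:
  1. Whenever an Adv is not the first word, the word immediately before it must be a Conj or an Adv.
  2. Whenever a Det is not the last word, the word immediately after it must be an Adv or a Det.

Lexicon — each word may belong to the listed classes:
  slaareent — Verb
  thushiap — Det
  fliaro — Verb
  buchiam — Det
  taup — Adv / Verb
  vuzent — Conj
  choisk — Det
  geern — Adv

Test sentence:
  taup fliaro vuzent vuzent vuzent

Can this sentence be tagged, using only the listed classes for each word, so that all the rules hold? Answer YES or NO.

YES

Candidates per position — 1:taup {Adv,Verb}; 2:fliaro {Verb}; 3:vuzent {Conj}; 4:vuzent {Conj}; 5:vuzent {Conj}.
One satisfying assignment: Verb Verb Conj Conj Conj.
Check: rule 1 ✓; rule 2 ✓.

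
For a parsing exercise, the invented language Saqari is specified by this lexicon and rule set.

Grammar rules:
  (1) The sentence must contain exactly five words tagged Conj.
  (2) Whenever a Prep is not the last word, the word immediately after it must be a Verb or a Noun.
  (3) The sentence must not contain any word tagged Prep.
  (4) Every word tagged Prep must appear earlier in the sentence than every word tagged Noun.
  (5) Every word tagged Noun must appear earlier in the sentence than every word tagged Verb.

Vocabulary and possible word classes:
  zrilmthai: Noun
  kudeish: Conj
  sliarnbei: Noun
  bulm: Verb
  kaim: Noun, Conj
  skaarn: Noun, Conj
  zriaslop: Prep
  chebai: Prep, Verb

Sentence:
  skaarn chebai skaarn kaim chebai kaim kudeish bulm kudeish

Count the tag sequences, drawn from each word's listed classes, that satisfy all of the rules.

1

Candidates per position — 1:skaarn {Noun,Conj}; 2:chebai {Prep,Verb}; 3:skaarn {Noun,Conj}; 4:kaim {Noun,Conj}; 5:chebai {Prep,Verb}; 6:kaim {Noun,Conj}; 7:kudeish {Conj}; 8:bulm {Verb}; 9:kudeish {Conj}.
There are 64 candidate sequences in total.
The sequences that satisfy every rule: Noun Verb Conj Conj Verb Conj Conj Verb Conj.
Count = 1.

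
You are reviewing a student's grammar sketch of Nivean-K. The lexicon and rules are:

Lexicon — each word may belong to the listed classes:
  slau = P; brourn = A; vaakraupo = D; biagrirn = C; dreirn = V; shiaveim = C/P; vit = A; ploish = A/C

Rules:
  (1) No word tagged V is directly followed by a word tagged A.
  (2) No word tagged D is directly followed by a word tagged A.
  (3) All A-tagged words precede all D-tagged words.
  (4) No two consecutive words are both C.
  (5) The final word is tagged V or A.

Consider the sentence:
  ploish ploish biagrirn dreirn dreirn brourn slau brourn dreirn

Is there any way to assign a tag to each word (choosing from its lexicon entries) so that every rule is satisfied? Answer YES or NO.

NO

Candidates per position — 1:ploish {A,C}; 2:ploish {A,C}; 3:biagrirn {C}; 4:dreirn {V}; 5:dreirn {V}; 6:brourn {A}; 7:slau {P}; 8:brourn {A}; 9:dreirn {V}.
Rule 1 cannot be satisfied by any choice of tags from the lexicon.
So there is no consistent tagging.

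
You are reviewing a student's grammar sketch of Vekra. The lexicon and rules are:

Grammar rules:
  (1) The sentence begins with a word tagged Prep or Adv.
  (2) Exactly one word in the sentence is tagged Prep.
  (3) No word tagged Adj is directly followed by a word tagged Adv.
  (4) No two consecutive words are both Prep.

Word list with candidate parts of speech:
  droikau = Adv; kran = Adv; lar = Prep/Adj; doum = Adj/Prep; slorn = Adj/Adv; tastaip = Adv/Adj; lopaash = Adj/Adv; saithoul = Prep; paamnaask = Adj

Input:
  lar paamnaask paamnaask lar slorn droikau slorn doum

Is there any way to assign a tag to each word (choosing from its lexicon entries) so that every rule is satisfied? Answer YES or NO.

NO

Candidates per position — 1:lar {Prep,Adj}; 2:paamnaask {Adj}; 3:paamnaask {Adj}; 4:lar {Prep,Adj}; 5:slorn {Adj,Adv}; 6:droikau {Adv}; 7:slorn {Adj,Adv}; 8:doum {Adj,Prep}.
Every candidate sequence violates at least one rule; no consistent tagging exists.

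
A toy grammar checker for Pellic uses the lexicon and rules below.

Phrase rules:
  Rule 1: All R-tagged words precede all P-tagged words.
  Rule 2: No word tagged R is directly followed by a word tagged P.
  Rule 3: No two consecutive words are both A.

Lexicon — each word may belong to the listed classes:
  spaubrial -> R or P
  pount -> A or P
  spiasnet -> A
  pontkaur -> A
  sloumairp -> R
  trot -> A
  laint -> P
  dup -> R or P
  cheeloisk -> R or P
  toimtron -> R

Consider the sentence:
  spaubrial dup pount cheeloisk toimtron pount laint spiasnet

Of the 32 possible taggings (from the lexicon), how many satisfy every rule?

1

Candidates per position — 1:spaubrial {R,P}; 2:dup {R,P}; 3:pount {A,P}; 4:cheeloisk {R,P}; 5:toimtron {R}; 6:pount {A,P}; 7:laint {P}; 8:spiasnet {A}.
There are 32 candidate sequences in total.
The sequences that satisfy every rule: R R A R R A P A.
Count = 1.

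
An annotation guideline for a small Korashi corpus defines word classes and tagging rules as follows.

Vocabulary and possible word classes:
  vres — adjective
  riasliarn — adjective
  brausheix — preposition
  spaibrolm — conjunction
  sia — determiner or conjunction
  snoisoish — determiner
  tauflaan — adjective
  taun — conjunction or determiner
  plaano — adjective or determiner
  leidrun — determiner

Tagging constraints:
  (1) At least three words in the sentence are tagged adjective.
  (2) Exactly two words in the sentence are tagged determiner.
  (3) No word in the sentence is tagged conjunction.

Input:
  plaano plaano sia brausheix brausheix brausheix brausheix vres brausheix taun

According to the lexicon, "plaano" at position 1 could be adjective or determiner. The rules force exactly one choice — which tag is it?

Candidates per position — 1:plaano {adjective,determiner}; 2:plaano {adjective,determiner}; 3:sia {determiner,conjunction}; 4:brausheix {preposition}; 5:brausheix {preposition}; 6:brausheix {preposition}; 7:brausheix {preposition}; 8:vres {adjective}; 9:brausheix {preposition}; 10:taun {conjunction,determiner}.
If word 1 were determiner, no tagging could satisfy rule 1; so word 1 is adjective.
If word 2 were determiner, no tagging could satisfy rule 1; so word 2 is adjective.
If word 3 were conjunction, no tagging could satisfy rule 2; so word 3 is determiner.
If word 10 were conjunction, no tagging could satisfy rule 2; so word 10 is determiner.
That leaves exactly one tagging: adjective adjective determiner preposition preposition preposition preposition adjective preposition determiner.
Checking: rule 1 holds; rule 2 holds; rule 3 holds.

adjective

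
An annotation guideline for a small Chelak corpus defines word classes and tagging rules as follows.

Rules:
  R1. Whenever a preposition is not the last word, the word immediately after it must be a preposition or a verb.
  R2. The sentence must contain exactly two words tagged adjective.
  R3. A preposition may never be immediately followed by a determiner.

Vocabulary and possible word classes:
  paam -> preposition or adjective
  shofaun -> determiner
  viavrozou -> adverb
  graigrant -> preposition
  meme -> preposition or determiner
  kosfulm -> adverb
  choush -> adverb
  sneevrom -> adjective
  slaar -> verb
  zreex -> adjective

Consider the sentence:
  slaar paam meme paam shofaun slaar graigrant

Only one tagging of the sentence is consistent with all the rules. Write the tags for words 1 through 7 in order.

Candidates per position — 1:slaar {verb}; 2:paam {preposition,adjective}; 3:meme {preposition,determiner}; 4:paam {preposition,adjective}; 5:shofaun {determiner}; 6:slaar {verb}; 7:graigrant {preposition}.
At position 2, choosing preposition makes rule 1 impossible to satisfy; hence adjective.
At position 3, choosing preposition makes rule 1 impossible to satisfy; hence determiner.
At position 4, choosing preposition makes rule 1 impossible to satisfy; hence adjective.
The unique satisfying tagging is: verb adjective determiner adjective determiner verb preposition.
Checking: rule 1 holds; rule 2 holds; rule 3 holds.

verb adjective determiner adjective determiner verb preposition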